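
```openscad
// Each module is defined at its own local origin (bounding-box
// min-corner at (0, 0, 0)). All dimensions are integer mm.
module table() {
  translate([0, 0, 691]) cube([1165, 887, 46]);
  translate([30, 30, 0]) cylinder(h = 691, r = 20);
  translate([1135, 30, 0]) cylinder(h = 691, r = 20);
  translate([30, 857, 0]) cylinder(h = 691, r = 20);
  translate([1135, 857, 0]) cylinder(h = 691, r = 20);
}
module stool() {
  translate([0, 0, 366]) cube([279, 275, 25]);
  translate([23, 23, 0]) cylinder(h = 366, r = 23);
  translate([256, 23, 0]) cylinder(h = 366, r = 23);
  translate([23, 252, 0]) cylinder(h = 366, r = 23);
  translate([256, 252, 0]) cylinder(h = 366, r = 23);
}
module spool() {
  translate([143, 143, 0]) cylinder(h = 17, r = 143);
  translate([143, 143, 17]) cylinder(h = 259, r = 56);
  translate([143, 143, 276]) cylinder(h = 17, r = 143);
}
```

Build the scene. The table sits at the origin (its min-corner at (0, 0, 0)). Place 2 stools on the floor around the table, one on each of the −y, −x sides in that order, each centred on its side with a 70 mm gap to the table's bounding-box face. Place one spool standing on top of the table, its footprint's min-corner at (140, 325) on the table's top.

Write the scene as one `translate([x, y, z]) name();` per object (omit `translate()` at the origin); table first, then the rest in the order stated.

table();
translate([443, -345, 0]) stool();
translate([-349, 306, 0]) stool();
translate([140, 325, 737]) spool();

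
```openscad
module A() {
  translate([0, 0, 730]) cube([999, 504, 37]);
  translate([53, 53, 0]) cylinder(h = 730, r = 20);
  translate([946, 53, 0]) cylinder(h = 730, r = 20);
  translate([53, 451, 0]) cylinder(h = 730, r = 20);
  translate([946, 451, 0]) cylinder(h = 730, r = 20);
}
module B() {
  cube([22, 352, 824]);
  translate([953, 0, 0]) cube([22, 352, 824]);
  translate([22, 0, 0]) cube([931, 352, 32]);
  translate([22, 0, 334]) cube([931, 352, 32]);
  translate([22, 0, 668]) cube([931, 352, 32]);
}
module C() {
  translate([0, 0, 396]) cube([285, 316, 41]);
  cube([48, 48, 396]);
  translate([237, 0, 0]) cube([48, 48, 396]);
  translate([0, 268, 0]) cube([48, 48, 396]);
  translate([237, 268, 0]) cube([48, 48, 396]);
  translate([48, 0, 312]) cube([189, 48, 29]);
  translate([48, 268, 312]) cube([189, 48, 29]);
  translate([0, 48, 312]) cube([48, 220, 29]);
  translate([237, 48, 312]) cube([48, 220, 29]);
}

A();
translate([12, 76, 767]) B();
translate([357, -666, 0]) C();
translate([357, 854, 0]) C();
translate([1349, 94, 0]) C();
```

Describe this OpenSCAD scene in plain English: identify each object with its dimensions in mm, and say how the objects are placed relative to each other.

A is a table: top 999 mm (x) × 504 mm (y), 37 mm thick, upper face at z = 767 mm, on four round legs of 40 mm diameter, each leg's bounding box inset 33 mm from the nearest pair of top edges, running from z = 0 to the bottom of the top.

B is an open bookshelf. Two side panels, each 22 mm thick, 352 mm deep and 824 mm tall, stand 975 mm apart (outside-to-outside). Between them sit 3 shelves, each 32 mm thick and 352 mm deep, spanning the full gap between the sides. The bottom shelf rests on the floor (its underside at z = 0) and the clear gap between one shelf's top and the next shelf's underside is 302 mm.

C is a four-legged stool. The seat is a 285×316×41 mm slab whose top surface is at z = 437 mm; four square legs, each 48×48 mm in cross-section, run from the floor (z = 0) to the underside of the seat, each flush with a corner of the seat. Four stretchers, 48 mm wide and 29 mm tall, connect adjacent legs with their undersides at z = 312 mm, each running between the inner faces of the legs it joins and aligned with the legs' outer faces on the other axis.

The bookshelf is on top of the table, centred. Three stools sit around the table at the −y, +y, +x sides.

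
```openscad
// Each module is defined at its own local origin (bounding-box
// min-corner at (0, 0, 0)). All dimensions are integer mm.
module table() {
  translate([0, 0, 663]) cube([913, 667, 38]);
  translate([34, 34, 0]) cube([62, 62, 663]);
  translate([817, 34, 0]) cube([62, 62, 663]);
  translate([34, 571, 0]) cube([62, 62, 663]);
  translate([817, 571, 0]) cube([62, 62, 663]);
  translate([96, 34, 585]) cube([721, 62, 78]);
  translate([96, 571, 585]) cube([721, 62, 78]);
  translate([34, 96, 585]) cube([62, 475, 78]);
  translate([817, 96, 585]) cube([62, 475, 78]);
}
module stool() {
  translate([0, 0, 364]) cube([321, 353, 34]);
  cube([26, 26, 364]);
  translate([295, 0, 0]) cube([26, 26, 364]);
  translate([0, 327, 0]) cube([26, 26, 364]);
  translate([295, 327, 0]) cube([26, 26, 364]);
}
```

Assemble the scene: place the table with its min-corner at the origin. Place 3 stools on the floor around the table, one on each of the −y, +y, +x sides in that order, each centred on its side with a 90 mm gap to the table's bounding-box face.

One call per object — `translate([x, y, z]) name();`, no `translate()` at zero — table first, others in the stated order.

table();
translate([296, -443, 0]) stool();
translate([296, 757, 0]) stool();
translate([1003, 157, 0]) stool();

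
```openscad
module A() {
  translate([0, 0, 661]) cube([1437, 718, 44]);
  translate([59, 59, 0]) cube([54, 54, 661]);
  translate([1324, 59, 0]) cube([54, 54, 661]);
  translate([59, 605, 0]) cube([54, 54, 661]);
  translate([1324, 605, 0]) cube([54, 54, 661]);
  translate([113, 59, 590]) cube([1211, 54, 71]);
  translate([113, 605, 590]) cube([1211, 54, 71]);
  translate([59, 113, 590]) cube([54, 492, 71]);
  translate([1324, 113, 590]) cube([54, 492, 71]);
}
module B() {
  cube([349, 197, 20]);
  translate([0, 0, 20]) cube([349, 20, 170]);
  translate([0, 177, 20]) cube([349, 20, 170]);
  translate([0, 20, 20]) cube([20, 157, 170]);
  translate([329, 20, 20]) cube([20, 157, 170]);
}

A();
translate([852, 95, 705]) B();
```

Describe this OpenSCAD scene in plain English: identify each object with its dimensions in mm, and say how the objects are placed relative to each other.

A is a rectangular dining table. The top is 1437×718×44 mm with its upper surface at z = 705 mm. It stands on four 54×54 mm square legs, each inset 59 mm from the nearest pair of top edges, running from the floor to the underside of the top. Four apron rails, 54 mm thick and 71 mm tall, run between adjacent legs with their top edges flush with the underside of the top and their outer faces flush with the legs' outer faces.

B is an open-topped rectangular box: outside dimensions 349×197×190 mm, with a uniform wall and base thickness of 20 mm. The base is a full 349×197 slab on the floor; four walls sit on top of the base. The front and back walls (the −y and +y sides) span the full width; the two side walls fit between them.

The open box is on top of the table.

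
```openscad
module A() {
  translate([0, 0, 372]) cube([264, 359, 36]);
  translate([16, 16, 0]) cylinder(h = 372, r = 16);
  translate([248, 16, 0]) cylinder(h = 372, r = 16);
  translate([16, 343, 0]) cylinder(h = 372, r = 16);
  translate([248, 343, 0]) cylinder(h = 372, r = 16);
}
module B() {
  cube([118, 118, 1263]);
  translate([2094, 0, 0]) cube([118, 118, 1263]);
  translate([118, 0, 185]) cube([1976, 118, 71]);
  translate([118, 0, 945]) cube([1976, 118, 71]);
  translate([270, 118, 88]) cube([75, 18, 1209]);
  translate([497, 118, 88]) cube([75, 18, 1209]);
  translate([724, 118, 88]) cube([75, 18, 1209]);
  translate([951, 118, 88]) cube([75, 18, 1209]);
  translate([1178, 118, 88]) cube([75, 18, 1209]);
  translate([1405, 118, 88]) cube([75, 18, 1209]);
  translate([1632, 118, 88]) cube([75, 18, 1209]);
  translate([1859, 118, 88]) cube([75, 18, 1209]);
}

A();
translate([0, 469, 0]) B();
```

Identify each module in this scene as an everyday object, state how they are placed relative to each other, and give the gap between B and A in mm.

The fence section's nearest face is 110 mm from the stool's +y face.

A is a stool. B is a fence section. The fence section is on the floor beside the stool on its +y side. The gap between the fence section and the stool is 110 mm.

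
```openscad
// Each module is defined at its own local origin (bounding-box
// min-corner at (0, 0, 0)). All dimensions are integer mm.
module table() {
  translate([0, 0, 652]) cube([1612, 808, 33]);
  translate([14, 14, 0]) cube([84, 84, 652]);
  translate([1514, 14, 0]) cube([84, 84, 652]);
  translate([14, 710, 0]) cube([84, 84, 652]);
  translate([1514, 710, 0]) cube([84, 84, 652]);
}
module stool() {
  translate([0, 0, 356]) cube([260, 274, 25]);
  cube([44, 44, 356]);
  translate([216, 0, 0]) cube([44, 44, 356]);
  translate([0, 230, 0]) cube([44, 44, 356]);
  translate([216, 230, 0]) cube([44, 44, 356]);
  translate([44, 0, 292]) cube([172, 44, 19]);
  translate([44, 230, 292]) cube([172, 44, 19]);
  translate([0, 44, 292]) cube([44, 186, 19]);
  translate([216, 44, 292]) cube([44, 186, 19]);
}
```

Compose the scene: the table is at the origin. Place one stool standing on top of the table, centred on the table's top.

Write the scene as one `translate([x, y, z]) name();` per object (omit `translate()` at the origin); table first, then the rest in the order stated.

table();
translate([676, 267, 685]) stool();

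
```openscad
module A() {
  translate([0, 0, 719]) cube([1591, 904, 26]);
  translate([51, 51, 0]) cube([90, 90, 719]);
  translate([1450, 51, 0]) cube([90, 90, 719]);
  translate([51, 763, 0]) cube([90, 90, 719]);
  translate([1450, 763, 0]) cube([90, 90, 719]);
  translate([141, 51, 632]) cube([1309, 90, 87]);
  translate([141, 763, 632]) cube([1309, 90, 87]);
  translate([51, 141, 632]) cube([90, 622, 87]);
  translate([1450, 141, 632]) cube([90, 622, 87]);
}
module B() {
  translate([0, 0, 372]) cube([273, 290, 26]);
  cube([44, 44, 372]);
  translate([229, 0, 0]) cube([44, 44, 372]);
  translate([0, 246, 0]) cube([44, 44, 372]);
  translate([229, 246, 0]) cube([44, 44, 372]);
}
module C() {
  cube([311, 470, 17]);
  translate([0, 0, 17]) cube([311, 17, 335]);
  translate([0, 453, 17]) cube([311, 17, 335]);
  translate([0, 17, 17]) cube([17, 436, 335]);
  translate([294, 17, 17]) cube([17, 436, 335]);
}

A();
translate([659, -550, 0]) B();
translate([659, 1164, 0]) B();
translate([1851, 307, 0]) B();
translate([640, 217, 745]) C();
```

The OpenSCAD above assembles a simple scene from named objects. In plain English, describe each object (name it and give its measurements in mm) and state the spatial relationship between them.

A is a table: top 1591 mm (x) × 904 mm (y), 26 mm thick, upper face at z = 745 mm, on four 90×90 mm square legs, each inset 51 mm from the nearest pair of top edges, running from z = 0 to the bottom of the top. Four apron rails, 90 mm thick and 87 mm tall, run between adjacent legs with their top edges flush with the underside of the top and their outer faces flush with the legs' outer faces.

B is a simple wooden stool: a rectangular seat 273 mm (x) by 290 mm (y), 26 mm thick, top face at z = 398 mm, on four square legs, each 44×44 mm in cross-section. The legs rest on z = 0, each flush with a corner of the seat.

C is an open-topped rectangular box: outside dimensions 311×470×352 mm, with a uniform wall and base thickness of 17 mm. The base is a full 311×470 slab on the floor; four walls sit on top of the base. The front and back walls (the −y and +y sides) span the full width; the two side walls fit between them.

Three stools sit around the table at the −y, +y, +x sides. The open box is on top of the table, centred.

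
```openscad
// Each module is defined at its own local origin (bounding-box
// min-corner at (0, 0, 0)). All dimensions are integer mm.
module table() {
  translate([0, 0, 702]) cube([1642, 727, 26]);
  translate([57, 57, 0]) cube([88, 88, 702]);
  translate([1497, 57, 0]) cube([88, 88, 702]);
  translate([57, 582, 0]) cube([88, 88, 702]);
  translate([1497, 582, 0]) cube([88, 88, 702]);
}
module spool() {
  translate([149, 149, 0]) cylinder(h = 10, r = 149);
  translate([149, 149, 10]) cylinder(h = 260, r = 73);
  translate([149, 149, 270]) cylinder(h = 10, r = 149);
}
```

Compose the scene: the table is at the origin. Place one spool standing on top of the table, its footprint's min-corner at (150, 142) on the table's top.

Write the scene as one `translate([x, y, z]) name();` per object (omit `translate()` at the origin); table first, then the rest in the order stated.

table();
translate([150, 142, 728]) spool();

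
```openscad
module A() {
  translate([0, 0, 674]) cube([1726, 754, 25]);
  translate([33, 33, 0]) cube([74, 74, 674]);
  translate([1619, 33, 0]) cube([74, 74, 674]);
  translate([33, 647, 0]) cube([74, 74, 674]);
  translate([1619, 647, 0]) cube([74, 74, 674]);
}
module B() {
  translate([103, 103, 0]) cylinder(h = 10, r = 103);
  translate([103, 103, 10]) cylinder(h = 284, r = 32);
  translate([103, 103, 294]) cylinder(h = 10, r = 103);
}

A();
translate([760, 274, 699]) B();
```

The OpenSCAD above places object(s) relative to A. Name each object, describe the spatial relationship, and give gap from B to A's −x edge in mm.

The spool's min-x is at 760; the table's min-x is 0; gap = 760 mm.

A is a table. B is a spool. The spool is on top of the table, centred. The gap from the spool to the table's −x edge is 760 mm.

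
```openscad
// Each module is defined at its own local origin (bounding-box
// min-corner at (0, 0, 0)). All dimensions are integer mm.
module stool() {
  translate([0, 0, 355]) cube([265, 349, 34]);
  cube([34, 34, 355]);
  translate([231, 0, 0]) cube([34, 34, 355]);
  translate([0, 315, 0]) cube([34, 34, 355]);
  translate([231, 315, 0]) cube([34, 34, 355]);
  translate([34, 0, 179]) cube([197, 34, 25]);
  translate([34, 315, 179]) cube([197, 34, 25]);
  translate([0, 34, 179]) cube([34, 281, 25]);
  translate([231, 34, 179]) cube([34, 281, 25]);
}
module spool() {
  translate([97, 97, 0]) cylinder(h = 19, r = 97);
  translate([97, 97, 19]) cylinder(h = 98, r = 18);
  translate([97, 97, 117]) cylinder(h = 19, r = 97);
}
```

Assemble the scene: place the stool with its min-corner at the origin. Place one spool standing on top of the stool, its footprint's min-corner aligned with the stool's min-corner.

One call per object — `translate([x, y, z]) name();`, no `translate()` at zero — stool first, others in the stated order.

stool();
translate([0, 0, 389]) spool();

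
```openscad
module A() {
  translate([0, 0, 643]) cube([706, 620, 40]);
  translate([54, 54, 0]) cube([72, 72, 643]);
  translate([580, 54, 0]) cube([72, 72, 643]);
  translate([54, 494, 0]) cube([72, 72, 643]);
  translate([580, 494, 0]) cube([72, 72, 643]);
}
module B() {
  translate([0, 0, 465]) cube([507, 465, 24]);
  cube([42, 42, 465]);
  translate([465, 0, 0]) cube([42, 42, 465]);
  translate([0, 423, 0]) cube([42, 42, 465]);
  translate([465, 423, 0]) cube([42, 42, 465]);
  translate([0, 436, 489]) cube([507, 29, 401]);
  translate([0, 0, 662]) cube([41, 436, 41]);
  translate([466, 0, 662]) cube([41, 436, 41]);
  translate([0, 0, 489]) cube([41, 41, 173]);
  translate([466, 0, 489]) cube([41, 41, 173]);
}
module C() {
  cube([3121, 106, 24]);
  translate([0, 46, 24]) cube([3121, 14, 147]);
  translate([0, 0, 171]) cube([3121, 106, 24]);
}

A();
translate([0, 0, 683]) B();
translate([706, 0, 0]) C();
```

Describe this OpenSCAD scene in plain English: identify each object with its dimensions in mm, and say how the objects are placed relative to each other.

A is a rectangular dining table. The top is 706×620×40 mm with its upper surface at z = 683 mm. It stands on four 72×72 mm square legs, each inset 54 mm from the nearest pair of top edges, running from the floor to the underside of the top.

B is a chair. The seat is a 507×465×24 mm slab with its top at z = 489 mm, on four 42×42 mm corner legs (flush with the seat edges, standing on z = 0). A flat backrest 29 mm thick, 401 mm tall, spans the full seat width and rises from the seat top along its +y edge, rear face flush with the rear of the seat. Two armrests of 41×41 mm section run along each side from the seat's front edge to the front of the backrest, top faces 214 mm above the seat top and outer faces flush with the seat's x-edges; a 41×41 mm post under the front of each armrest stands on the seat at the front corner.

C is an I-beam lying along x, 3121 mm long. Overall section height 195 mm. Two flanges 106 mm wide (y) and 24 mm thick, one on the floor and one at the top; a web 14 mm thick runs between them, centred on the flange width.

The chair is on top of the table. The I-beam is against the table's +x side, with their −y faces flush.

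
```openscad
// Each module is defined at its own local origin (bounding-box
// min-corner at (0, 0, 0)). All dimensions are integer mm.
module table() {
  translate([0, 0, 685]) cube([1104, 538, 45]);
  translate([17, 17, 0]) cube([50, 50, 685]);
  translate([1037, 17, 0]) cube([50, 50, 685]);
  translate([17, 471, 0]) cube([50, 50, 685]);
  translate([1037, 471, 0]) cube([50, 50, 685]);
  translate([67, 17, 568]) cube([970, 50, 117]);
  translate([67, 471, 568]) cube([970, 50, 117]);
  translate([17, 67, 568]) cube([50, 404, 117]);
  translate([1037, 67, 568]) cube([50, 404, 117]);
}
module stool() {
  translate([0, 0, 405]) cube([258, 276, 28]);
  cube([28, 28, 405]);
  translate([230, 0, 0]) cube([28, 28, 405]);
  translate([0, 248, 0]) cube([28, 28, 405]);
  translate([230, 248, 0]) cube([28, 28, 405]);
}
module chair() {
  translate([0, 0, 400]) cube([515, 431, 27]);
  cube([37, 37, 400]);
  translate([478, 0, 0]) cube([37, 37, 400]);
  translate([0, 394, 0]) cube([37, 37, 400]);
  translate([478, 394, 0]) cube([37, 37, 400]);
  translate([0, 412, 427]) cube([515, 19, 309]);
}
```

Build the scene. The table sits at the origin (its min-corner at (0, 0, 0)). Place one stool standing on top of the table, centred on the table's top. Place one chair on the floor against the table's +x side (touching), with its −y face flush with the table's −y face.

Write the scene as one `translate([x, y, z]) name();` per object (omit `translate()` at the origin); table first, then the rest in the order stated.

table();
translate([423, 131, 730]) stool();
translate([1104, 0, 0]) chair();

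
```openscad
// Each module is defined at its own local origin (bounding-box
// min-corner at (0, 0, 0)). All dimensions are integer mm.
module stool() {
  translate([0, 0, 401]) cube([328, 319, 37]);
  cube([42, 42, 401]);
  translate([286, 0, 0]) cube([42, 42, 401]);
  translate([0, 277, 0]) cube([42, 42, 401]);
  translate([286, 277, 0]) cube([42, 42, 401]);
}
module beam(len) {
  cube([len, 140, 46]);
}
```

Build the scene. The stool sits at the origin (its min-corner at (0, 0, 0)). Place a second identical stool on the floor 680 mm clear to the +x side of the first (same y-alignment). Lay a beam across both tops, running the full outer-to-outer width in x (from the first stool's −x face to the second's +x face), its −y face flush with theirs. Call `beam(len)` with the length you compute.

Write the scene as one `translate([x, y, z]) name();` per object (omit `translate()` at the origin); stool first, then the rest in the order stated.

stool();
translate([1008, 0, 0]) stool();
translate([0, 0, 438]) beam(1336);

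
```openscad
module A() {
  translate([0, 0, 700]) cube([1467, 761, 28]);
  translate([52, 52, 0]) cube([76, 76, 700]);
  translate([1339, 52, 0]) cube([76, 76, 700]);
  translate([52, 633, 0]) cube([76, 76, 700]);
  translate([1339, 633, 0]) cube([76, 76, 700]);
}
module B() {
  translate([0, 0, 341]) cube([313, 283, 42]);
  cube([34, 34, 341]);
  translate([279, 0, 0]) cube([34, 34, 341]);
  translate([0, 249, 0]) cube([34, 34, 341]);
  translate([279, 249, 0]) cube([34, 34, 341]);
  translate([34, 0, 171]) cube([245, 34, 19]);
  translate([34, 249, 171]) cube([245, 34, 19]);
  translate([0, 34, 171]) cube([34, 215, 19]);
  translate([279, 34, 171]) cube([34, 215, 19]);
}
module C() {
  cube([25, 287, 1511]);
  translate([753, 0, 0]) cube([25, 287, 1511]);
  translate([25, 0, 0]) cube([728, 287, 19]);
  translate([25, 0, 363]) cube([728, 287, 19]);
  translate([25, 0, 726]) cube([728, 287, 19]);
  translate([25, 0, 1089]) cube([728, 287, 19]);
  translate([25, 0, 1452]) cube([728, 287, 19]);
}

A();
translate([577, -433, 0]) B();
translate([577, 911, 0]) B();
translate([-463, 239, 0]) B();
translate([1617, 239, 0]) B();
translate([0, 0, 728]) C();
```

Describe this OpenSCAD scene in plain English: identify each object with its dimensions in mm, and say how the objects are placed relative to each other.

A is a table with a 1467×761 mm rectangular top, 28 mm thick, top surface at z = 728 mm, supported by four 76×76 mm square legs, each inset 52 mm from the nearest pair of top edges, running from the floor.

B is a four-legged stool. The seat is a 313×283×42 mm slab whose top surface is at z = 383 mm; four square legs, each 34×34 mm in cross-section, run from the floor (z = 0) to the underside of the seat, each flush with a corner of the seat. Four stretchers, 34 mm wide and 19 mm tall, connect adjacent legs with their undersides at z = 171 mm, each running between the inner faces of the legs it joins and aligned with the legs' outer faces on the other axis.

C is an open bookshelf. Two side panels, each 25 mm thick, 287 mm deep and 1511 mm tall, stand 778 mm apart (outside-to-outside). Between them sit 5 shelves, each 19 mm thick and 287 mm deep, spanning the full gap between the sides. The bottom shelf rests on the floor (its underside at z = 0) and the clear gap between one shelf's top and the next shelf's underside is 344 mm.

Four stools sit around the table at the −y, +y, −x, +x sides. The bookshelf is on top of the table.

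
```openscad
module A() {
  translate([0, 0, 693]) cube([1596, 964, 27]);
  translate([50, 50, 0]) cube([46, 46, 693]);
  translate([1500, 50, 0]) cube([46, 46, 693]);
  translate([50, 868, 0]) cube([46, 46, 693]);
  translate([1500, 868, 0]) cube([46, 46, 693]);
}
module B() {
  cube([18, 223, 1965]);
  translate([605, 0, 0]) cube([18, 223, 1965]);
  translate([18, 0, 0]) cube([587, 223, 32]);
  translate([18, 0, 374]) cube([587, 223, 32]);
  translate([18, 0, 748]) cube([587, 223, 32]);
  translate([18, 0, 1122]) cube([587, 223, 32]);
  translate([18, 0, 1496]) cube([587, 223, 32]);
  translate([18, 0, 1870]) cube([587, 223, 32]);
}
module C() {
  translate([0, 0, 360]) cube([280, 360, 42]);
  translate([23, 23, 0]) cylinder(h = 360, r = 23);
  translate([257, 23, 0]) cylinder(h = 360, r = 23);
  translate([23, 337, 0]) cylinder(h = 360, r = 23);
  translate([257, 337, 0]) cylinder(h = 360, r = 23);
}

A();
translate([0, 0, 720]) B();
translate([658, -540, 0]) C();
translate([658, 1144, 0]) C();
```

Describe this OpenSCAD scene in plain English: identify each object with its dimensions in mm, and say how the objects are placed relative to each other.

A is a rectangular dining table. The top is 1596×964×27 mm with its upper surface at z = 720 mm. It stands on four 46×46 mm square legs, each inset 50 mm from the nearest pair of top edges, running from the floor to the underside of the top.

B is a bookshelf 623 mm wide overall, 223 mm deep and 1965 mm tall. The two sides are 18 mm thick vertical panels. 6 horizontal shelves of 32 mm thickness span between the inner faces of the sides; the lowest shelf sits on the floor and shelves are stacked with a clear vertical gap of 342 mm between each pair.

C is a simple wooden stool: a rectangular seat 280 mm (x) by 360 mm (y), 42 mm thick, top face at z = 402 mm, on four round legs, each 46 mm in diameter. The legs rest on z = 0, each leg's axis is inset half a diameter from the nearest pair of seat edges (so the leg's bounding box is flush with the corner).

The bookshelf is on top of the table. Two stools sit around the table at the −y, +y sides.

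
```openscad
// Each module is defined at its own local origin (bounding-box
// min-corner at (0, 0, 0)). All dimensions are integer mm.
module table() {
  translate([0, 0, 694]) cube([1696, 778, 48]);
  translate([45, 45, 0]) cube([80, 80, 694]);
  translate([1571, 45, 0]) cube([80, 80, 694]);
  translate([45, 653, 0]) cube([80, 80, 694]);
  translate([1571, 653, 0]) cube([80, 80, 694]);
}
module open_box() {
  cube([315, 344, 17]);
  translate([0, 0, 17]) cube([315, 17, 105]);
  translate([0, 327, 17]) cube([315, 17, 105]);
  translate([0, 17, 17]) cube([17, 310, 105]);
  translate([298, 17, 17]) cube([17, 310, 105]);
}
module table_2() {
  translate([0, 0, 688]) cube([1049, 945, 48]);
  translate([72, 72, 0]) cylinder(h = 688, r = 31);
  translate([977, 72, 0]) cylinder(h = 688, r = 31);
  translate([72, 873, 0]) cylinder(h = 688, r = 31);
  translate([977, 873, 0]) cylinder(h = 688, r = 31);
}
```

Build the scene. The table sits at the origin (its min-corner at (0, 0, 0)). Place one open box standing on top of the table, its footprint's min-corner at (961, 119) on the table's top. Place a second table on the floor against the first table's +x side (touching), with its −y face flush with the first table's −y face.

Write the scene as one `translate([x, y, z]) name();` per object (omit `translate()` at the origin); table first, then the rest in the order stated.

table();
translate([961, 119, 742]) open_box();
translate([1696, 0, 0]) table_2();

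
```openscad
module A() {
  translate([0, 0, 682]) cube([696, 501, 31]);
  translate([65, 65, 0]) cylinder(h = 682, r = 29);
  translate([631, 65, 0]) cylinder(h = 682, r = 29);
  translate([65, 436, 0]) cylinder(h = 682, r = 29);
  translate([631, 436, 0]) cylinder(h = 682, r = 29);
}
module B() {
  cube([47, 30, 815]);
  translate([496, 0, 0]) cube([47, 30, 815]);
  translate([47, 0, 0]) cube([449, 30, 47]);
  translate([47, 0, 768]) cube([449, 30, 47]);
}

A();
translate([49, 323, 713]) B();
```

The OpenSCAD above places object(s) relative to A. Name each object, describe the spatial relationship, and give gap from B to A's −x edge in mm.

The picture frame's min-x is at 49; the table's min-x is 0; gap = 49 mm.

A is a table. B is a picture frame. The picture frame is on top of the table. The gap from the picture frame to the table's −x edge is 49 mm.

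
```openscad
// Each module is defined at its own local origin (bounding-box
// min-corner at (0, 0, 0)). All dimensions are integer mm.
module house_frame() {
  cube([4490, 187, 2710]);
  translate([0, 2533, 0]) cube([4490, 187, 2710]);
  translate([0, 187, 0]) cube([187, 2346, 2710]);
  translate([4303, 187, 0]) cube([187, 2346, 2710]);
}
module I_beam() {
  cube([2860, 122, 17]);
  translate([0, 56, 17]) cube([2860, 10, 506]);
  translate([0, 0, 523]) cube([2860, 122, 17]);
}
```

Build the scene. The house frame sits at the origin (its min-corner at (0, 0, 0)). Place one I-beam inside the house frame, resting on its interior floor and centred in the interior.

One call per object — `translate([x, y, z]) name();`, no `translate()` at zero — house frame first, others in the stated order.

house_frame();
translate([815, 1299, 0]) I_beam();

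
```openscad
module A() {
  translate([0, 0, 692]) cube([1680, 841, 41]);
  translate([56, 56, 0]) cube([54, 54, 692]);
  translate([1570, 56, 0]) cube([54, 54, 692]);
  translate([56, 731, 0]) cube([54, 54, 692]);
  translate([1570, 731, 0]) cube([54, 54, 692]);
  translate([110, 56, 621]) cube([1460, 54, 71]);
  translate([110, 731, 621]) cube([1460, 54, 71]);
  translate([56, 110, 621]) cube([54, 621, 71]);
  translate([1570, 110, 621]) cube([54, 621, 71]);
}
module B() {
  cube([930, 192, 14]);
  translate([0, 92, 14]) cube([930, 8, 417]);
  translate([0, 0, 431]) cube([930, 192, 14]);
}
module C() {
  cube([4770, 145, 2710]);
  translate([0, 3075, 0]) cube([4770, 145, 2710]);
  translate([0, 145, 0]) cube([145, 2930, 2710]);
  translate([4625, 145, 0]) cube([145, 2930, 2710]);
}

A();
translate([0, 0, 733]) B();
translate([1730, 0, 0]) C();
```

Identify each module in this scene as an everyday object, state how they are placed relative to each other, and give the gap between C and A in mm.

A is a table. B is an I-beam. C is a house frame. The I-beam is on top of the table. The house frame is on the floor beside the table on its +x side. The gap between the house frame and the table is 50 mm.

The house frame's nearest face is 50 mm from the table's +x face.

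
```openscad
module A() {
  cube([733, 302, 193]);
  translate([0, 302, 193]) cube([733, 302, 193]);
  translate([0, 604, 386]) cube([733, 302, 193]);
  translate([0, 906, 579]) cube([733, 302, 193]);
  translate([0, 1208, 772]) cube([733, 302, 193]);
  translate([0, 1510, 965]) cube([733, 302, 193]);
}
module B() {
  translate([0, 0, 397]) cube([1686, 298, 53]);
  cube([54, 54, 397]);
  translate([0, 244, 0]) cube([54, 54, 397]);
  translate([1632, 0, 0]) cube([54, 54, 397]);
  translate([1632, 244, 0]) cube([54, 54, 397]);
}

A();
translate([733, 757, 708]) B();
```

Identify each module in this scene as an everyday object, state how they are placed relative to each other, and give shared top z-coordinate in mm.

Both tops at z = 1158 mm.

A is a staircase. B is a bench. The bench is beside the staircase with their tops flush at z = 1158. The shared top z-coordinate is 1158 mm.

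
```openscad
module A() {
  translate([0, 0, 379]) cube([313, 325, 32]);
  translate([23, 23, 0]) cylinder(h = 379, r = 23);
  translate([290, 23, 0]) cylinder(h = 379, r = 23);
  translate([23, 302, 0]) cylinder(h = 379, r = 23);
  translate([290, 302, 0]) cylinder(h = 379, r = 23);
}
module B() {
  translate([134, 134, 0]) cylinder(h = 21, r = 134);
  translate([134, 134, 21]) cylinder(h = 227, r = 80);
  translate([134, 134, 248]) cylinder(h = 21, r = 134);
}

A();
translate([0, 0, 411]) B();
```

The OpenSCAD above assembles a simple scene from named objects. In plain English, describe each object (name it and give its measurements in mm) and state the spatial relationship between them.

A is a four-legged stool. The seat is a 313×325×32 mm slab whose top surface is at z = 411 mm; four round legs, each 46 mm in diameter, run from the floor (z = 0) to the underside of the seat, each leg's axis is inset half a diameter from the nearest pair of seat edges (so the leg's bounding box is flush with the corner).

B is a spool: two coaxial disc flanges of radius 134 mm and thickness 21 mm, joined by a core cylinder of radius 80 mm and height 227 mm. The lower flange rests on z = 0 and the three cylinders share a vertical axis.

The spool is on top of the stool.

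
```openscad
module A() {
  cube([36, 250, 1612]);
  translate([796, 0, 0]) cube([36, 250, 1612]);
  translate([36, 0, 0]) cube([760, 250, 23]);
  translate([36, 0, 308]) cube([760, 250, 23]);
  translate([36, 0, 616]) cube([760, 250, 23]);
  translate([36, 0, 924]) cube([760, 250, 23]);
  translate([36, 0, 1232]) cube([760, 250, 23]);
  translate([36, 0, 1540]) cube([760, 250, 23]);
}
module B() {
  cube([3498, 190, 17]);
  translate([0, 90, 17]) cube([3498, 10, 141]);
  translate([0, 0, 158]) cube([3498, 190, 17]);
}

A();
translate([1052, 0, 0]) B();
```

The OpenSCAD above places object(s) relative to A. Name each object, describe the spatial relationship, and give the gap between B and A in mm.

The I-beam's nearest face is 220 mm from the bookshelf's +x face.

A is a bookshelf. B is an I-beam. The I-beam is on the floor beside the bookshelf on its +x side. The gap between the I-beam and the bookshelf is 220 mm.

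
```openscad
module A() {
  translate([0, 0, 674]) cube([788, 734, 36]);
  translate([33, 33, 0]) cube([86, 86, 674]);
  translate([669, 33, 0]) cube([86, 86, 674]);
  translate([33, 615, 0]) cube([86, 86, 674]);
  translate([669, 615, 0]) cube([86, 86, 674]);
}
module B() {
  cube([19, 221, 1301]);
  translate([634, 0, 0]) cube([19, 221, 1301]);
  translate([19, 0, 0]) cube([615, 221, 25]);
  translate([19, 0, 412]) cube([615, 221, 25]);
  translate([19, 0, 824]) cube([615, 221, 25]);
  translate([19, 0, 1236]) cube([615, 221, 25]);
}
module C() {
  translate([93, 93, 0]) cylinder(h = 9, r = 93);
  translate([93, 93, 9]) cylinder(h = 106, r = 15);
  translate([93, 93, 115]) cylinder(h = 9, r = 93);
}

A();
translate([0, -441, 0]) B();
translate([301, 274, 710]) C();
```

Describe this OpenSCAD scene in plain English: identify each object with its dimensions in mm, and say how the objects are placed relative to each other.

A is a table: top 788 mm (x) × 734 mm (y), 36 mm thick, upper face at z = 710 mm, on four 86×86 mm square legs, each inset 33 mm from the nearest pair of top edges, running from z = 0 to the bottom of the top.

B is an open bookshelf. Two side panels, each 19 mm thick, 221 mm deep and 1301 mm tall, stand 653 mm apart (outside-to-outside). Between them sit 4 shelves, each 25 mm thick and 221 mm deep, spanning the full gap between the sides. The bottom shelf rests on the floor (its underside at z = 0) and the clear gap between one shelf's top and the next shelf's underside is 387 mm.

C is a spool: two coaxial disc flanges of radius 93 mm and thickness 9 mm, joined by a core cylinder of radius 15 mm and height 106 mm. The lower flange rests on z = 0 and the three cylinders share a vertical axis.

The bookshelf is on the floor beside the table on its −y side. The spool is on top of the table, centred.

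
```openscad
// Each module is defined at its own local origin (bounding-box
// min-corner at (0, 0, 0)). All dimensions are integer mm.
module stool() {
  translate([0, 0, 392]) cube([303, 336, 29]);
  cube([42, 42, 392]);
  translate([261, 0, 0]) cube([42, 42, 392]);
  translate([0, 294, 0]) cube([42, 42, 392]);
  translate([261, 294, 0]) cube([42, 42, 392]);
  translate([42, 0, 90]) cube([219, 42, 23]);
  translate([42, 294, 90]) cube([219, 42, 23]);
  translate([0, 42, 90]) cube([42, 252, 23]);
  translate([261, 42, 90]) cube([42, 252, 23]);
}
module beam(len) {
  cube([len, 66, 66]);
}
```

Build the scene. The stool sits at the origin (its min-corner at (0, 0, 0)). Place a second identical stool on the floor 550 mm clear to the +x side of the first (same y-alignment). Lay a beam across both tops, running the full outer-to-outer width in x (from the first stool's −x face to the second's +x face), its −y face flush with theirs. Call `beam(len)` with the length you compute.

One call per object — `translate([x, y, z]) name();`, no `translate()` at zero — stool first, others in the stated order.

stool();
translate([853, 0, 0]) stool();
translate([0, 0, 421]) beam(1156);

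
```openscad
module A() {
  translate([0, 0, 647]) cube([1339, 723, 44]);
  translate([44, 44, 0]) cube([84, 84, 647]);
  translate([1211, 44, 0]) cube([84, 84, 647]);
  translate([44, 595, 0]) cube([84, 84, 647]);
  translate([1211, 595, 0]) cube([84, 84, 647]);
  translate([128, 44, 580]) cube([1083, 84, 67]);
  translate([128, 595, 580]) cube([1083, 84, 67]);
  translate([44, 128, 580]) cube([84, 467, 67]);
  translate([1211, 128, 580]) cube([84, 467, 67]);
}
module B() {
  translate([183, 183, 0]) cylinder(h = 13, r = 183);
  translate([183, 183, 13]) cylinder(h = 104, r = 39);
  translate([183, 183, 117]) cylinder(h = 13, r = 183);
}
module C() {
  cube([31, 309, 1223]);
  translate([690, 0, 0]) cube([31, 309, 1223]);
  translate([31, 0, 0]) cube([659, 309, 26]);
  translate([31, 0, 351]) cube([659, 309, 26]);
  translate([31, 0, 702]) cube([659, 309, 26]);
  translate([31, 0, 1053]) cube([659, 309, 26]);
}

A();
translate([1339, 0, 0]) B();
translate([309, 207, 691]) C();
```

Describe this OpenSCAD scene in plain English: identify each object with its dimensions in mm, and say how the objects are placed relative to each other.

A is a rectangular dining table. The top is 1339×723×44 mm with its upper surface at z = 691 mm. It stands on four 84×84 mm square legs, each inset 44 mm from the nearest pair of top edges, running from the floor to the underside of the top. Four apron rails, 84 mm thick and 67 mm tall, run between adjacent legs with their top edges flush with the underside of the top and their outer faces flush with the legs' outer faces.

B is a spool: two coaxial disc flanges of radius 183 mm and thickness 13 mm, joined by a core cylinder of radius 39 mm and height 104 mm. The lower flange rests on z = 0 and the three cylinders share a vertical axis.

C is a bookshelf 721 mm wide overall, 309 mm deep and 1223 mm tall. The two sides are 31 mm thick vertical panels. 4 horizontal shelves of 26 mm thickness span between the inner faces of the sides; the lowest shelf sits on the floor and shelves are stacked with a clear vertical gap of 325 mm between each pair.

The spool is against the table's +x side, with their −y faces flush. The bookshelf is on top of the table, centred.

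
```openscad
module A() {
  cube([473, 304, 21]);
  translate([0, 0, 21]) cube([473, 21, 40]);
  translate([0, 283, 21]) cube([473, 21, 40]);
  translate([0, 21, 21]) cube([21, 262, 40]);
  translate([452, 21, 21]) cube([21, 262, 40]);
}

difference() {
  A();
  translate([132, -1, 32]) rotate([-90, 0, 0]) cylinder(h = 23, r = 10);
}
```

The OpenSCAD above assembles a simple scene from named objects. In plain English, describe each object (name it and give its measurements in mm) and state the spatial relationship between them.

A is an open storage box with external size 473×304×61 mm and wall thickness 21 mm (the base is also 21 mm thick). The base covers the whole footprint; the four walls stand on the base, with the y-facing walls full-width and the x-facing walls fitting between their inner faces.

The open box has a circular hole of radius 10 mm through its front wall, centred at (x = 132, z = 32).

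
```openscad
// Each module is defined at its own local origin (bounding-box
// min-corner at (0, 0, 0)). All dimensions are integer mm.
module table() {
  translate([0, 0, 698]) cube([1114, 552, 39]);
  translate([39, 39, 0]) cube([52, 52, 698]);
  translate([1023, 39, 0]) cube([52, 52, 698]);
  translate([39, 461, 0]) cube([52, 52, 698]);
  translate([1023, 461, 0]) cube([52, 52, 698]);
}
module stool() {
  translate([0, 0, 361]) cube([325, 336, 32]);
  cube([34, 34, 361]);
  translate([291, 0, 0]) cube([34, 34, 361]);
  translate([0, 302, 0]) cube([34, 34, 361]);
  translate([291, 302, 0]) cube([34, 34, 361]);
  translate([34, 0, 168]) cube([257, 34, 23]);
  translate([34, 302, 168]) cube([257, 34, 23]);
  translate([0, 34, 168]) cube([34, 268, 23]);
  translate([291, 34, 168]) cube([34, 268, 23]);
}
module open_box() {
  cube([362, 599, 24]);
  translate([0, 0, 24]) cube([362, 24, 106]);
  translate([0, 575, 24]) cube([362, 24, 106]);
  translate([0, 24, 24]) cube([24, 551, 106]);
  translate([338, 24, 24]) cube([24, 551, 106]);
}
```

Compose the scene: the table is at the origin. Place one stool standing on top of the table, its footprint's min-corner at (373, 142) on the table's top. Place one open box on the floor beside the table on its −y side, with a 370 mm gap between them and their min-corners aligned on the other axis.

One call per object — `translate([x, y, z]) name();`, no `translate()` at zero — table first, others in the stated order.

table();
translate([373, 142, 737]) stool();
translate([0, -969, 0]) open_box();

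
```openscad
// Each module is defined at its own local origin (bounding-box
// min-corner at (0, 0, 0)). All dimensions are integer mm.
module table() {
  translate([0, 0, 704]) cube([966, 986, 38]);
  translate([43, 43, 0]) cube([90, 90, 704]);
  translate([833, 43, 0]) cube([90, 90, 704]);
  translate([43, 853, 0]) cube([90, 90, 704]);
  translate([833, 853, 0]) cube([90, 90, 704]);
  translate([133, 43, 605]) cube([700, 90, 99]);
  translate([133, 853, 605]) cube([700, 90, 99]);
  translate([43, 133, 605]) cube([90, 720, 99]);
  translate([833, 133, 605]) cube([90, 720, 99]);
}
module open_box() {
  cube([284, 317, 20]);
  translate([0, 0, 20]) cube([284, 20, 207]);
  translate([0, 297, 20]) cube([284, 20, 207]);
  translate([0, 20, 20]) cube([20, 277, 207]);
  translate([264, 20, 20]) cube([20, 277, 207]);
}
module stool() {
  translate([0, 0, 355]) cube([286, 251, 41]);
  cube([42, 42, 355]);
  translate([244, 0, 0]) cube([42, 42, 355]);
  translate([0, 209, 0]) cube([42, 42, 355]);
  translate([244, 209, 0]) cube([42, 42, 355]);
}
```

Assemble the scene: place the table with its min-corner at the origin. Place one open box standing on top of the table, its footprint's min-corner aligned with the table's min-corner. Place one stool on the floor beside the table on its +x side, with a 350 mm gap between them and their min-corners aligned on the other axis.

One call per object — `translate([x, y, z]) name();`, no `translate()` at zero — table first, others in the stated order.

table();
translate([0, 0, 742]) open_box();
translate([1316, 0, 0]) stool();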